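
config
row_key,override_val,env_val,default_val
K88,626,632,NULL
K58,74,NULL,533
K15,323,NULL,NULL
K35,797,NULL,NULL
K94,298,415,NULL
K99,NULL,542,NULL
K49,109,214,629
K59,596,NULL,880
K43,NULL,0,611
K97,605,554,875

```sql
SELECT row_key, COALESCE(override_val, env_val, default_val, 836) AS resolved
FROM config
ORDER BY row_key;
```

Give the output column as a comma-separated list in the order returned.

row_key=K15: override_val=323 → 323
row_key=K35: override_val=797 → 797
row_key=K43: override_val=NULL, env_val=0 → 0
row_key=K49: override_val=109 → 109
row_key=K58: override_val=74 → 74
row_key=K59: override_val=596 → 596
row_key=K88: override_val=626 → 626
row_key=K94: override_val=298 → 298
row_key=K97: override_val=605 → 605
row_key=K99: override_val=NULL, env_val=542 → 542

323, 797, 0, 109, 74, 596, 626, 298, 605, 542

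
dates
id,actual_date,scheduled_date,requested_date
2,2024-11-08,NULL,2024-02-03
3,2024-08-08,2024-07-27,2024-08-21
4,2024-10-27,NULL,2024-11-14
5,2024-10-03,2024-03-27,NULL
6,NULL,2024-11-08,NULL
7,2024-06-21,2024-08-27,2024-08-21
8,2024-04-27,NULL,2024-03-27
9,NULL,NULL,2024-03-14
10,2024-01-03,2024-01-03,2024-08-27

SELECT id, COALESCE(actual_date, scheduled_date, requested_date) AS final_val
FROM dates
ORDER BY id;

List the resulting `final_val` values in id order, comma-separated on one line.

2024-11-08, 2024-08-08, 2024-10-27, 2024-10-03, 2024-11-08, 2024-06-21, 2024-04-27, 2024-03-14, 2024-01-03

id=2: actual_date=2024-11-08 → 2024-11-08
id=3: actual_date=2024-08-08 → 2024-08-08
id=4: actual_date=2024-10-27 → 2024-10-27
id=5: actual_date=2024-10-03 → 2024-10-03
id=6: actual_date=NULL, scheduled_date=2024-11-08 → 2024-11-08
id=7: actual_date=2024-06-21 → 2024-06-21
id=8: actual_date=2024-04-27 → 2024-04-27
id=9: actual_date=NULL, scheduled_date=NULL, requested_date=2024-03-14 → 2024-03-14
id=10: actual_date=2024-01-03 → 2024-01-03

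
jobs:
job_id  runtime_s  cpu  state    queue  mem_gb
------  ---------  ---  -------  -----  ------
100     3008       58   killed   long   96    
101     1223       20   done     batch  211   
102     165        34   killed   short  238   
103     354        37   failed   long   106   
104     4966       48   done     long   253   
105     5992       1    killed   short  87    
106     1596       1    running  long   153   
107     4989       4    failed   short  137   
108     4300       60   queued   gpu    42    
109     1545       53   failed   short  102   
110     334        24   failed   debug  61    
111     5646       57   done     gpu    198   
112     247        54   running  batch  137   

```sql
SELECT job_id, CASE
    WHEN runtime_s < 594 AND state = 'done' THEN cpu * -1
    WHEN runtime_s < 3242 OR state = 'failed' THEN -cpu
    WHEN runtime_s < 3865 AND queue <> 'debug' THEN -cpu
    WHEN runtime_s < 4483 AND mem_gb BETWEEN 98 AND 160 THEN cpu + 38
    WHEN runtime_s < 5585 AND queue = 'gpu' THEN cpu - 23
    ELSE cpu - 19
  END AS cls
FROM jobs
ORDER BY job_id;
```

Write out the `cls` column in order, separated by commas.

-58, -20, -34, -37, 29, -18, -1, -4, 37, -53, -24, 38, -54

job_id=100: runtime_s < 3242 OR state = 'failed' → -58
job_id=101: runtime_s < 3242 OR state = 'failed' → -20
job_id=102: runtime_s < 3242 OR state = 'failed' → -34
job_id=103: runtime_s < 3242 OR state = 'failed' → -37
job_id=104: ELSE → 29
job_id=105: ELSE → -18
job_id=106: runtime_s < 3242 OR state = 'failed' → -1
job_id=107: runtime_s < 3242 OR state = 'failed' → -4
job_id=108: runtime_s < 5585 AND queue = 'gpu' → 37
job_id=109: runtime_s < 3242 OR state = 'failed' → -53
job_id=110: runtime_s < 3242 OR state = 'failed' → -24
job_id=111: ELSE → 38
job_id=112: runtime_s < 3242 OR state = 'failed' → -54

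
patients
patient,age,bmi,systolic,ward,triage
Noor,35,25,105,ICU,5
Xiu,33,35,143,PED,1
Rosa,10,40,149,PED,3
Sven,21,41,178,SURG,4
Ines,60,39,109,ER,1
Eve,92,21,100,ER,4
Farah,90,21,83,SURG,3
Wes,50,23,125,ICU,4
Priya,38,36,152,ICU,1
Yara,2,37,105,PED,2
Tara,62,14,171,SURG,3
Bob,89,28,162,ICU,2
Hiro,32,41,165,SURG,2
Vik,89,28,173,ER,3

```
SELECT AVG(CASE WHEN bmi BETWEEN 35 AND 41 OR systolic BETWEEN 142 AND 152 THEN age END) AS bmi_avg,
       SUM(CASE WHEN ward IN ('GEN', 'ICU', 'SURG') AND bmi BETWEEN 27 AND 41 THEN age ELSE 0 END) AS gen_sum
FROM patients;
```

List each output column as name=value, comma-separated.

bmi_avg=28, gen_sum=180

[bmi_avg: bmi BETWEEN 35 AND 41 OR systolic BETWEEN 142 AND 152]
patient=Noor: ✗
patient=Xiu: ✓ → 33
patient=Rosa: ✓ → 10
patient=Sven: ✓ → 21
patient=Ines: ✓ → 60
patient=Eve: ✗
patient=Farah: ✗
patient=Wes: ✗
patient=Priya: ✓ → 38
patient=Yara: ✓ → 2
patient=Tara: ✗
patient=Bob: ✗
patient=Hiro: ✓ → 32
patient=Vik: ✗
bmi_avg = (33 + 10 + 21 + 60 + 38 + 2 + 32) / 7 = 28
—
[gen_sum: ward IN ('GEN', 'ICU', 'SURG') AND bmi BETWEEN 27 AND 41]
patient=Noor: ✗
patient=Xiu: ✗
patient=Rosa: ✗
patient=Sven: ✓ → 21
patient=Ines: ✗
patient=Eve: ✗
patient=Farah: ✗
patient=Wes: ✗
patient=Priya: ✓ → 38
patient=Yara: ✗
patient=Tara: ✗
patient=Bob: ✓ → 89
patient=Hiro: ✓ → 32
patient=Vik: ✗
gen_sum = 21 + 38 + 89 + 32 = 180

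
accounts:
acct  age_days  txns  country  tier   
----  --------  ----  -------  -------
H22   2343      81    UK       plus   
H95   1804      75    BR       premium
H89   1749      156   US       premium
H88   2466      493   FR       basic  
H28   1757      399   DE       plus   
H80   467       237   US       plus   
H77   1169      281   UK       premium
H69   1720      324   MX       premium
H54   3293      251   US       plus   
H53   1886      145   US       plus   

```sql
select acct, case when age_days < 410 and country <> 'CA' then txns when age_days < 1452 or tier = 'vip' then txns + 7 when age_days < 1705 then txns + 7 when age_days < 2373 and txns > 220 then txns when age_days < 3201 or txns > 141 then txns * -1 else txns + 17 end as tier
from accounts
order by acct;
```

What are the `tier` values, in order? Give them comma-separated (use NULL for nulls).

-81, 399, -145, -251, 324, 288, 244, -493, -156, -75

acct=H22: age_days < 3201 or txns > 141 → -81
acct=H28: age_days < 2373 and txns > 220 → 399
acct=H53: age_days < 3201 or txns > 141 → -145
acct=H54: age_days < 3201 or txns > 141 → -251
acct=H69: age_days < 2373 and txns > 220 → 324
acct=H77: age_days < 1452 or tier = 'vip' → 288
acct=H80: age_days < 1452 or tier = 'vip' → 244
acct=H88: age_days < 3201 or txns > 141 → -493
acct=H89: age_days < 3201 or txns > 141 → -156
acct=H95: age_days < 3201 or txns > 141 → -75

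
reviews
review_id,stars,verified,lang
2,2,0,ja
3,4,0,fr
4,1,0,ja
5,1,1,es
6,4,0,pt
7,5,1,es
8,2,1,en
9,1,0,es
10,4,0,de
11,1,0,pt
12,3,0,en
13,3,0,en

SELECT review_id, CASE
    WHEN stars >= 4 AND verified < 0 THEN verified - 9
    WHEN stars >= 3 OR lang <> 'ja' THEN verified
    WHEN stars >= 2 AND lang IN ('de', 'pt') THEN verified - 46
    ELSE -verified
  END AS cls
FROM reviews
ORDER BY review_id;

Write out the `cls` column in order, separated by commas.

0, 0, 0, 1, 0, 1, 1, 0, 0, 0, 0, 0

review_id=2: ELSE → 0
review_id=3: stars >= 3 OR lang <> 'ja' → 0
review_id=4: ELSE → 0
review_id=5: stars >= 3 OR lang <> 'ja' → 1
review_id=6: stars >= 3 OR lang <> 'ja' → 0
review_id=7: stars >= 3 OR lang <> 'ja' → 1
review_id=8: stars >= 3 OR lang <> 'ja' → 1
review_id=9: stars >= 3 OR lang <> 'ja' → 0
review_id=10: stars >= 3 OR lang <> 'ja' → 0
review_id=11: stars >= 3 OR lang <> 'ja' → 0
review_id=12: stars >= 3 OR lang <> 'ja' → 0
review_id=13: stars >= 3 OR lang <> 'ja' → 0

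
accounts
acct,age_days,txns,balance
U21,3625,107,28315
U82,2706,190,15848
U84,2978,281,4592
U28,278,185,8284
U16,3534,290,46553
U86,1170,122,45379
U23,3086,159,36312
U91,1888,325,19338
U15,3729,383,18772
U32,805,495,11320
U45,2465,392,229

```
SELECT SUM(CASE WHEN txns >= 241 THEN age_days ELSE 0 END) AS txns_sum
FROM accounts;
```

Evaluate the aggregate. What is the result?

acct=U21: ✗
acct=U82: ✗
acct=U84: ✓ → 2978
acct=U28: ✗
acct=U16: ✓ → 3534
acct=U86: ✗
acct=U23: ✗
acct=U91: ✓ → 1888
acct=U15: ✓ → 3729
acct=U32: ✓ → 805
acct=U45: ✓ → 2465
txns_sum = 2978 + 3534 + 1888 + 3729 + 805 + 2465 = 15399

15399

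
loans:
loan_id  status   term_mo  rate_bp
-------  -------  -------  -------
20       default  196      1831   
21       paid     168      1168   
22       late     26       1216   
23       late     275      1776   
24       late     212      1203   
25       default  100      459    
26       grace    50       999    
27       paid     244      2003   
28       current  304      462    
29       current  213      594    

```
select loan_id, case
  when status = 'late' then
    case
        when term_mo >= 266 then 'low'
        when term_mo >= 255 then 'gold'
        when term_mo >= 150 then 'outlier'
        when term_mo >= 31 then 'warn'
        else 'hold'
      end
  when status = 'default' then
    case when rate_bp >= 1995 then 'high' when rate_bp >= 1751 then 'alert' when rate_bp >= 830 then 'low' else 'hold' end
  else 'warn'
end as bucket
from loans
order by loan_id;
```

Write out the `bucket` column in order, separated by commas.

alert, warn, hold, low, outlier, hold, warn, warn, warn, warn

loan_id=20: status='default' → inner[rate_bp >= 1751] → alert
loan_id=21: status='paid' → outer ELSE → warn
loan_id=22: status='late' → inner[ELSE] → hold
loan_id=23: status='late' → inner[term_mo >= 266] → low
loan_id=24: status='late' → inner[term_mo >= 150] → outlier
loan_id=25: status='default' → inner[ELSE] → hold
loan_id=26: status='grace' → outer ELSE → warn
loan_id=27: status='paid' → outer ELSE → warn
loan_id=28: status='current' → outer ELSE → warn
loan_id=29: status='current' → outer ELSE → warn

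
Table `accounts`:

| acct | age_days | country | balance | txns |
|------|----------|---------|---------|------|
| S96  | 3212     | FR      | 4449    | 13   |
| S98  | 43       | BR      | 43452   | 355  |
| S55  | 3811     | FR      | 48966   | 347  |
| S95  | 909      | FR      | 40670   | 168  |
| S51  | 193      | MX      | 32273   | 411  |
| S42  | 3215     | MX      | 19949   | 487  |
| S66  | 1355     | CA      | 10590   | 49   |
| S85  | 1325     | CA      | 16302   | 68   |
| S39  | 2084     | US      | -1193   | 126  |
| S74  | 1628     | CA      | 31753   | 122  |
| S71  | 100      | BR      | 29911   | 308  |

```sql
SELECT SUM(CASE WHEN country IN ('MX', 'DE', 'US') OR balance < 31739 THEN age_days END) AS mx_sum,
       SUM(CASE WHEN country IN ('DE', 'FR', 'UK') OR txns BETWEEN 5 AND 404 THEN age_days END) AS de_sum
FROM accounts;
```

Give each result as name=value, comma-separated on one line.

[mx_sum: country IN ('MX', 'DE', 'US') OR balance < 31739]
acct=S96: ✓ → 3212
acct=S98: ✗
acct=S55: ✗
acct=S95: ✗
acct=S51: ✓ → 193
acct=S42: ✓ → 3215
acct=S66: ✓ → 1355
acct=S85: ✓ → 1325
acct=S39: ✓ → 2084
acct=S74: ✗
acct=S71: ✓ → 100
mx_sum = 3212 + 193 + 3215 + 1355 + 1325 + 2084 + 100 = 11484
—
[de_sum: country IN ('DE', 'FR', 'UK') OR txns BETWEEN 5 AND 404]
acct=S96: ✓ → 3212
acct=S98: ✓ → 43
acct=S55: ✓ → 3811
acct=S95: ✓ → 909
acct=S51: ✗
acct=S42: ✗
acct=S66: ✓ → 1355
acct=S85: ✓ → 1325
acct=S39: ✓ → 2084
acct=S74: ✓ → 1628
acct=S71: ✓ → 100
de_sum = 3212 + 43 + 3811 + 909 + 1355 + 1325 + 2084 + 1628 + 100 = 14467

mx_sum=11484, de_sum=14467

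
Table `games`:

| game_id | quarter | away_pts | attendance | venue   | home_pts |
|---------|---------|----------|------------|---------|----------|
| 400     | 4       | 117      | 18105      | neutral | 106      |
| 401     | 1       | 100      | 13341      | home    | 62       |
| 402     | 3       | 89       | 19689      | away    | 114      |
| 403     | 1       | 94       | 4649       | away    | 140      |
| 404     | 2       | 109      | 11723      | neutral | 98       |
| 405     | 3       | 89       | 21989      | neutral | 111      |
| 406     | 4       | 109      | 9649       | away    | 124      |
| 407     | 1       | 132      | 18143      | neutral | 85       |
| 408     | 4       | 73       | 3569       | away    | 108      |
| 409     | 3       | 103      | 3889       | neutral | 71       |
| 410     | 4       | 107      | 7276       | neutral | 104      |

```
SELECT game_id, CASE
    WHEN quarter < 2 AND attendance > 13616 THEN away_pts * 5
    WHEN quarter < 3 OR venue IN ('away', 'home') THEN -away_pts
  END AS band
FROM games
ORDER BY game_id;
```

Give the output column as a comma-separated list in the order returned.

game_id=400: (no match → NULL) → NULL
game_id=401: quarter < 3 OR venue IN ('away', 'home') → -100
game_id=402: quarter < 3 OR venue IN ('away', 'home') → -89
game_id=403: quarter < 3 OR venue IN ('away', 'home') → -94
game_id=404: quarter < 3 OR venue IN ('away', 'home') → -109
game_id=405: (no match → NULL) → NULL
game_id=406: quarter < 3 OR venue IN ('away', 'home') → -109
game_id=407: quarter < 2 AND attendance > 13616 → 660
game_id=408: quarter < 3 OR venue IN ('away', 'home') → -73
game_id=409: (no match → NULL) → NULL
game_id=410: (no match → NULL) → NULL

NULL, -100, -89, -94, -109, NULL, -109, 660, -73, NULL, NULL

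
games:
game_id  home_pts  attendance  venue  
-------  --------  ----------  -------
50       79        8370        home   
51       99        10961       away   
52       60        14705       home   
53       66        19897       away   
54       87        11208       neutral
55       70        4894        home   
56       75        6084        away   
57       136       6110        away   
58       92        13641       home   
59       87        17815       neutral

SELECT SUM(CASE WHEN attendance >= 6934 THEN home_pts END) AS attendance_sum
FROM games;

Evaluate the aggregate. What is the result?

game_id=50: ✓ → 79
game_id=51: ✓ → 99
game_id=52: ✓ → 60
game_id=53: ✓ → 66
game_id=54: ✓ → 87
game_id=55: ✗
game_id=56: ✗
game_id=57: ✗
game_id=58: ✓ → 92
game_id=59: ✓ → 87
attendance_sum = 79 + 99 + 60 + 66 + 87 + 92 + 87 = 570

570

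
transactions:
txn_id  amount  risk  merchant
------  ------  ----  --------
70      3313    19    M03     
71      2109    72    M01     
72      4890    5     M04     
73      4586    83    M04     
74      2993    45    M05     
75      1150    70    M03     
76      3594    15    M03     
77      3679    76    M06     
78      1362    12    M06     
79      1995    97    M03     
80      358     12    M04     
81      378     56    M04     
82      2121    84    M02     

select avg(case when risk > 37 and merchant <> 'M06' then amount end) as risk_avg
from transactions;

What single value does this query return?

txn_id=70: ✗
txn_id=71: ✓ → 2109
txn_id=72: ✗
txn_id=73: ✓ → 4586
txn_id=74: ✓ → 2993
txn_id=75: ✓ → 1150
txn_id=76: ✗
txn_id=77: ✗
txn_id=78: ✗
txn_id=79: ✓ → 1995
txn_id=80: ✗
txn_id=81: ✓ → 378
txn_id=82: ✓ → 2121
risk_avg = (2109 + 4586 + 2993 + 1150 + 1995 + 378 + 2121) / 7 = 2190.2857142857

2190.2857142857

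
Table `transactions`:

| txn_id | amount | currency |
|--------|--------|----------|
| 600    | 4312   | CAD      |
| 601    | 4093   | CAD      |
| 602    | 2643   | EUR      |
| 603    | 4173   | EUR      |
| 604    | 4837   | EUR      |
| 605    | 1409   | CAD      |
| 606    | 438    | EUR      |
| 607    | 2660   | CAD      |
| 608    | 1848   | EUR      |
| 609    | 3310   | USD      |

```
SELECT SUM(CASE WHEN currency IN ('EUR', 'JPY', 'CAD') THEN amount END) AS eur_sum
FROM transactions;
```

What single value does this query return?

txn_id=600: ✓ → 4312
txn_id=601: ✓ → 4093
txn_id=602: ✓ → 2643
txn_id=603: ✓ → 4173
txn_id=604: ✓ → 4837
txn_id=605: ✓ → 1409
txn_id=606: ✓ → 438
txn_id=607: ✓ → 2660
txn_id=608: ✓ → 1848
txn_id=609: ✗
eur_sum = 4312 + 4093 + 2643 + 4173 + 4837 + 1409 + 438 + 2660 + 1848 = 26413

26413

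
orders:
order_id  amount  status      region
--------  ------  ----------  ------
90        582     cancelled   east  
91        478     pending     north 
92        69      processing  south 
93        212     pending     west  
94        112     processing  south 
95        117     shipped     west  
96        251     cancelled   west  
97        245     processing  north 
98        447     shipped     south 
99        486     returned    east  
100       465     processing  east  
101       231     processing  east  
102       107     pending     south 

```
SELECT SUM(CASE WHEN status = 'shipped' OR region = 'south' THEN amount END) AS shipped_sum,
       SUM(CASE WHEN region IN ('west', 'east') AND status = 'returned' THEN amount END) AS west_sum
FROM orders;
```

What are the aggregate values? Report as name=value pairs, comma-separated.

[shipped_sum: status = 'shipped' OR region = 'south']
order_id=90: ✗
order_id=91: ✗
order_id=92: ✓ → 69
order_id=93: ✗
order_id=94: ✓ → 112
order_id=95: ✓ → 117
order_id=96: ✗
order_id=97: ✗
order_id=98: ✓ → 447
order_id=99: ✗
order_id=100: ✗
order_id=101: ✗
order_id=102: ✓ → 107
shipped_sum = 69 + 112 + 117 + 447 + 107 = 852
—
[west_sum: region IN ('west', 'east') AND status = 'returned']
order_id=90: ✗
order_id=91: ✗
order_id=92: ✗
order_id=93: ✗
order_id=94: ✗
order_id=95: ✗
order_id=96: ✗
order_id=97: ✗
order_id=98: ✗
order_id=99: ✓ → 486
order_id=100: ✗
order_id=101: ✗
order_id=102: ✗
west_sum = 486

shipped_sum=852, west_sum=486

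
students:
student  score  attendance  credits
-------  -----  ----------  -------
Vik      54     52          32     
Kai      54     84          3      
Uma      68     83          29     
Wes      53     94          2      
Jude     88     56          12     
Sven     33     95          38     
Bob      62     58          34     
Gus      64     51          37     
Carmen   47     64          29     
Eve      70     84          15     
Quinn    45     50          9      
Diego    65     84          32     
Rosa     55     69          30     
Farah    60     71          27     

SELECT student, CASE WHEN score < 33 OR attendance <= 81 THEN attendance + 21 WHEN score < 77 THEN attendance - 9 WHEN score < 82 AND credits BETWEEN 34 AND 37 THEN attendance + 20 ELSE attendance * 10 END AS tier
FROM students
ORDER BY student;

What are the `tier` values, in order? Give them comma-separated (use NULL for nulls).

79, 85, 75, 75, 92, 72, 77, 75, 71, 90, 86, 74, 73, 85

student=Bob: score < 33 OR attendance <= 81 → 79
student=Carmen: score < 33 OR attendance <= 81 → 85
student=Diego: score < 77 → 75
student=Eve: score < 77 → 75
student=Farah: score < 33 OR attendance <= 81 → 92
student=Gus: score < 33 OR attendance <= 81 → 72
student=Jude: score < 33 OR attendance <= 81 → 77
student=Kai: score < 77 → 75
student=Quinn: score < 33 OR attendance <= 81 → 71
student=Rosa: score < 33 OR attendance <= 81 → 90
student=Sven: score < 77 → 86
student=Uma: score < 77 → 74
student=Vik: score < 33 OR attendance <= 81 → 73
student=Wes: score < 77 → 85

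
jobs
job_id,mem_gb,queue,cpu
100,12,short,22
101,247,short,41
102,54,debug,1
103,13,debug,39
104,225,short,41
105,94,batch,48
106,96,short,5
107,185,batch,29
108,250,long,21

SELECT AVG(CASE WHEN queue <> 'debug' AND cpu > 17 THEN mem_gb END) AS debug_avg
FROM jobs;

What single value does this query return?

job_id=100: ✓ → 12
job_id=101: ✓ → 247
job_id=102: ✗
job_id=103: ✗
job_id=104: ✓ → 225
job_id=105: ✓ → 94
job_id=106: ✗
job_id=107: ✓ → 185
job_id=108: ✓ → 250
debug_avg = (12 + 247 + 225 + 94 + 185 + 250) / 6 = 168.8333333333

168.8333333333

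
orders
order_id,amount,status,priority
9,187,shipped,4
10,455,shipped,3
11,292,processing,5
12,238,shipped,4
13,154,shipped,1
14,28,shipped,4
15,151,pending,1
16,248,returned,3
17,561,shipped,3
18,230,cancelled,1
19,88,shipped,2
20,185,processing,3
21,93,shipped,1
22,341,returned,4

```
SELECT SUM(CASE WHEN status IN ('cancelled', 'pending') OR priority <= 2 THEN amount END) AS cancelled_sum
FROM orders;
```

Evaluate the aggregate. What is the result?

716

order_id=9: ✗
order_id=10: ✗
order_id=11: ✗
order_id=12: ✗
order_id=13: ✓ → 154
order_id=14: ✗
order_id=15: ✓ → 151
order_id=16: ✗
order_id=17: ✗
order_id=18: ✓ → 230
order_id=19: ✓ → 88
order_id=20: ✗
order_id=21: ✓ → 93
order_id=22: ✗
cancelled_sum = 154 + 151 + 230 + 88 + 93 = 716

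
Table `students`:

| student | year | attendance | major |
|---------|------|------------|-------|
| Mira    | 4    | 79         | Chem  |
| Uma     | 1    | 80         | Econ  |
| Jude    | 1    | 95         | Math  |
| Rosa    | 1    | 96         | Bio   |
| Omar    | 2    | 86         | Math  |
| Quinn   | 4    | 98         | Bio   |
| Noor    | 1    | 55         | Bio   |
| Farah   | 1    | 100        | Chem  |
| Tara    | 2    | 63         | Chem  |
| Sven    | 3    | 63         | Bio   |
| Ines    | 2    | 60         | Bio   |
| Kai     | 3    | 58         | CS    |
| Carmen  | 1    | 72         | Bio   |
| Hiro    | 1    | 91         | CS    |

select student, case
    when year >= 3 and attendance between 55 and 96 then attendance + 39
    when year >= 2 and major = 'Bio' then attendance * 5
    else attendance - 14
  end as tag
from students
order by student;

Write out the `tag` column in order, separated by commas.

58, 86, 77, 300, 81, 97, 118, 41, 72, 490, 82, 102, 49, 66

student=Carmen: ELSE → 58
student=Farah: ELSE → 86
student=Hiro: ELSE → 77
student=Ines: year >= 2 and major = 'Bio' → 300
student=Jude: ELSE → 81
student=Kai: year >= 3 and attendance between 55 and 96 → 97
student=Mira: year >= 3 and attendance between 55 and 96 → 118
student=Noor: ELSE → 41
student=Omar: ELSE → 72
student=Quinn: year >= 2 and major = 'Bio' → 490
student=Rosa: ELSE → 82
student=Sven: year >= 3 and attendance between 55 and 96 → 102
student=Tara: ELSE → 49
student=Uma: ELSE → 66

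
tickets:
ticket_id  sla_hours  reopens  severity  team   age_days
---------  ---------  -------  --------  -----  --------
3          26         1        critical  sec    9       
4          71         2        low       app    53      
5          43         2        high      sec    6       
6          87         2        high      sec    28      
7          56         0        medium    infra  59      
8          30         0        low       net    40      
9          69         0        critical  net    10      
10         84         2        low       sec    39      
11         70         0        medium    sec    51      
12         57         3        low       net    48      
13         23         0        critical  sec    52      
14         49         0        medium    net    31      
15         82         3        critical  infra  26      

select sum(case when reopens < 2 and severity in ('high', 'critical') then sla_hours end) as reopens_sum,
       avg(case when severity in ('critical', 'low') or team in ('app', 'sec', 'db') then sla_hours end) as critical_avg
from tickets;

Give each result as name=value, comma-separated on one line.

[reopens_sum: reopens < 2 and severity in ('high', 'critical')]
ticket_id=3: ✓ → 26
ticket_id=4: ✗
ticket_id=5: ✗
ticket_id=6: ✗
ticket_id=7: ✗
ticket_id=8: ✗
ticket_id=9: ✓ → 69
ticket_id=10: ✗
ticket_id=11: ✗
ticket_id=12: ✗
ticket_id=13: ✓ → 23
ticket_id=14: ✗
ticket_id=15: ✗
reopens_sum = 26 + 69 + 23 = 118
—
[critical_avg: severity in ('critical', 'low') or team in ('app', 'sec', 'db')]
ticket_id=3: ✓ → 26
ticket_id=4: ✓ → 71
ticket_id=5: ✓ → 43
ticket_id=6: ✓ → 87
ticket_id=7: ✗
ticket_id=8: ✓ → 30
ticket_id=9: ✓ → 69
ticket_id=10: ✓ → 84
ticket_id=11: ✓ → 70
ticket_id=12: ✓ → 57
ticket_id=13: ✓ → 23
ticket_id=14: ✗
ticket_id=15: ✓ → 82
critical_avg = (26 + 71 + 43 + 87 + 30 + 69 + 84 + 70 + 57 + 23 + 82) / 11 = 58.3636363636

reopens_sum=118, critical_avg=58.3636363636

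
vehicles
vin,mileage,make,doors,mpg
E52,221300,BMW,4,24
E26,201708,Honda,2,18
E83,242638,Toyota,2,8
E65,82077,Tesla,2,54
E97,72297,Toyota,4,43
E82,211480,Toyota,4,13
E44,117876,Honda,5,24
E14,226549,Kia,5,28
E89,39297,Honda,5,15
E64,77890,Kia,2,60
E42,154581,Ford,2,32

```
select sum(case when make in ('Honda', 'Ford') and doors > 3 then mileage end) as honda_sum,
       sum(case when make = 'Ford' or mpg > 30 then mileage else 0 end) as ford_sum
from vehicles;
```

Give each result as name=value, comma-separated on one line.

[honda_sum: make in ('Honda', 'Ford') and doors > 3]
vin=E52: ✗
vin=E26: ✗
vin=E83: ✗
vin=E65: ✗
vin=E97: ✗
vin=E82: ✗
vin=E44: ✓ → 117876
vin=E14: ✗
vin=E89: ✓ → 39297
vin=E64: ✗
vin=E42: ✗
honda_sum = 117876 + 39297 = 157173
—
[ford_sum: make = 'Ford' or mpg > 30]
vin=E52: ✗
vin=E26: ✗
vin=E83: ✗
vin=E65: ✓ → 82077
vin=E97: ✓ → 72297
vin=E82: ✗
vin=E44: ✗
vin=E14: ✗
vin=E89: ✗
vin=E64: ✓ → 77890
vin=E42: ✓ → 154581
ford_sum = 82077 + 72297 + 77890 + 154581 = 386845

honda_sum=157173, ford_sum=386845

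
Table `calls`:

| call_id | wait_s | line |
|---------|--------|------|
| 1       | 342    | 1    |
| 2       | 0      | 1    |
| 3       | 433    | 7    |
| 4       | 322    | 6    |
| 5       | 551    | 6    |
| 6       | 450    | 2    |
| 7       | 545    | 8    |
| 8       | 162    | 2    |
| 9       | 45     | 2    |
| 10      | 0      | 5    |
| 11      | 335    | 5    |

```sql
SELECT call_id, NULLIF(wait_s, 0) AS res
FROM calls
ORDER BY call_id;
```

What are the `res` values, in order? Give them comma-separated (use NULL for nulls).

call_id=1: wait_s=342 vs 0: differ → 342
call_id=2: wait_s=0 vs 0: equal → NULL
call_id=3: wait_s=433 vs 0: differ → 433
call_id=4: wait_s=322 vs 0: differ → 322
call_id=5: wait_s=551 vs 0: differ → 551
call_id=6: wait_s=450 vs 0: differ → 450
call_id=7: wait_s=545 vs 0: differ → 545
call_id=8: wait_s=162 vs 0: differ → 162
call_id=9: wait_s=45 vs 0: differ → 45
call_id=10: wait_s=0 vs 0: equal → NULL
call_id=11: wait_s=335 vs 0: differ → 335

342, NULL, 433, 322, 551, 450, 545, 162, 45, NULL, 335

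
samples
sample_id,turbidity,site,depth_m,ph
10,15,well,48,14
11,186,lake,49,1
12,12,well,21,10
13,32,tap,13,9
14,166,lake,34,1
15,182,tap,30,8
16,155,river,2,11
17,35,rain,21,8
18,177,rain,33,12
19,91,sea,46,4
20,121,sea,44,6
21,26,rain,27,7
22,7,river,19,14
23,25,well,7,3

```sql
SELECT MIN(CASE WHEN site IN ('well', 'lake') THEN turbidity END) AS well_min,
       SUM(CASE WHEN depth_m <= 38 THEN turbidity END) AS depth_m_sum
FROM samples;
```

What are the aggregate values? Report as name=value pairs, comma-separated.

[well_min: site IN ('well', 'lake')]
sample_id=10: ✓ → 15
sample_id=11: ✓ → 186
sample_id=12: ✓ → 12
sample_id=13: ✗
sample_id=14: ✓ → 166
sample_id=15: ✗
sample_id=16: ✗
sample_id=17: ✗
sample_id=18: ✗
sample_id=19: ✗
sample_id=20: ✗
sample_id=21: ✗
sample_id=22: ✗
sample_id=23: ✓ → 25
well_min = MIN(15, 186, 12, 166, 25) = 12
—
[depth_m_sum: depth_m <= 38]
sample_id=10: ✗
sample_id=11: ✗
sample_id=12: ✓ → 12
sample_id=13: ✓ → 32
sample_id=14: ✓ → 166
sample_id=15: ✓ → 182
sample_id=16: ✓ → 155
sample_id=17: ✓ → 35
sample_id=18: ✓ → 177
sample_id=19: ✗
sample_id=20: ✗
sample_id=21: ✓ → 26
sample_id=22: ✓ → 7
sample_id=23: ✓ → 25
depth_m_sum = 12 + 32 + 166 + 182 + 155 + 35 + 177 + 26 + 7 + 25 = 817

well_min=12, depth_m_sum=817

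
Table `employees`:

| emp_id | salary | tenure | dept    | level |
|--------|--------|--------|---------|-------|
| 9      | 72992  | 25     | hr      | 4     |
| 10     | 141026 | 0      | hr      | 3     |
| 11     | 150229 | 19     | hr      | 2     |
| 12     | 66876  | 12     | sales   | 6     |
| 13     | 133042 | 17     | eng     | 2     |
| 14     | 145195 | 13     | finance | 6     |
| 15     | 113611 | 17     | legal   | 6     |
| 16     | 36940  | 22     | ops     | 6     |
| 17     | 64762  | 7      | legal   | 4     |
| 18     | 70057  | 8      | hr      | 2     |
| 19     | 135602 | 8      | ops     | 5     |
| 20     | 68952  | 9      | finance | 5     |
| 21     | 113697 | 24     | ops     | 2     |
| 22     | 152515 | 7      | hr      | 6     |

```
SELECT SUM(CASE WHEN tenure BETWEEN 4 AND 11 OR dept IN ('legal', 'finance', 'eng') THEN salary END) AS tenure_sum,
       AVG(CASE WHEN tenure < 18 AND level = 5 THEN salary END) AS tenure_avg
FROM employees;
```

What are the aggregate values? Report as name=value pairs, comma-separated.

tenure_sum=883736, tenure_avg=102277

[tenure_sum: tenure BETWEEN 4 AND 11 OR dept IN ('legal', 'finance', 'eng')]
emp_id=9: ✗
emp_id=10: ✗
emp_id=11: ✗
emp_id=12: ✗
emp_id=13: ✓ → 133042
emp_id=14: ✓ → 145195
emp_id=15: ✓ → 113611
emp_id=16: ✗
emp_id=17: ✓ → 64762
emp_id=18: ✓ → 70057
emp_id=19: ✓ → 135602
emp_id=20: ✓ → 68952
emp_id=21: ✗
emp_id=22: ✓ → 152515
tenure_sum = 133042 + 145195 + 113611 + 64762 + 70057 + 135602 + 68952 + 152515 = 883736
—
[tenure_avg: tenure < 18 AND level = 5]
emp_id=9: ✗
emp_id=10: ✗
emp_id=11: ✗
emp_id=12: ✗
emp_id=13: ✗
emp_id=14: ✗
emp_id=15: ✗
emp_id=16: ✗
emp_id=17: ✗
emp_id=18: ✗
emp_id=19: ✓ → 135602
emp_id=20: ✓ → 68952
emp_id=21: ✗
emp_id=22: ✗
tenure_avg = (135602 + 68952) / 2 = 102277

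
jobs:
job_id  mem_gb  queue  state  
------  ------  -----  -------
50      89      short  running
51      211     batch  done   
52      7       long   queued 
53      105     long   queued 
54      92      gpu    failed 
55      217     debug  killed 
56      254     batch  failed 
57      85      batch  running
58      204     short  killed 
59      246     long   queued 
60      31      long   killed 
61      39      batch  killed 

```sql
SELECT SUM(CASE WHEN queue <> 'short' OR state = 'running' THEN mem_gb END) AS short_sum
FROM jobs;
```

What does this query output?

job_id=50: ✓ → 89
job_id=51: ✓ → 211
job_id=52: ✓ → 7
job_id=53: ✓ → 105
job_id=54: ✓ → 92
job_id=55: ✓ → 217
job_id=56: ✓ → 254
job_id=57: ✓ → 85
job_id=58: ✗
job_id=59: ✓ → 246
job_id=60: ✓ → 31
job_id=61: ✓ → 39
short_sum = 89 + 211 + 7 + 105 + 92 + 217 + 254 + 85 + 246 + 31 + 39 = 1376

1376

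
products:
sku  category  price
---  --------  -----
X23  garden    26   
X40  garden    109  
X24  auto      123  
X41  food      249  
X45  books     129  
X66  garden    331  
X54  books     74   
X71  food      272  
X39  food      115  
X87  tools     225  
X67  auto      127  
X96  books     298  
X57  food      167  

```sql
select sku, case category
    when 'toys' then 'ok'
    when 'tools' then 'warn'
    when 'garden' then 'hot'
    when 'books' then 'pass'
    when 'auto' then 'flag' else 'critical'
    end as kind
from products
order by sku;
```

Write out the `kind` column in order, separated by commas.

sku=X23: category='garden' → hot
sku=X24: category='auto' → flag
sku=X39: ELSE → critical
sku=X40: category='garden' → hot
sku=X41: ELSE → critical
sku=X45: category='books' → pass
sku=X54: category='books' → pass
sku=X57: ELSE → critical
sku=X66: category='garden' → hot
sku=X67: category='auto' → flag
sku=X71: ELSE → critical
sku=X87: category='tools' → warn
sku=X96: category='books' → pass

hot, flag, critical, hot, critical, pass, pass, critical, hot, flag, critical, warn, pass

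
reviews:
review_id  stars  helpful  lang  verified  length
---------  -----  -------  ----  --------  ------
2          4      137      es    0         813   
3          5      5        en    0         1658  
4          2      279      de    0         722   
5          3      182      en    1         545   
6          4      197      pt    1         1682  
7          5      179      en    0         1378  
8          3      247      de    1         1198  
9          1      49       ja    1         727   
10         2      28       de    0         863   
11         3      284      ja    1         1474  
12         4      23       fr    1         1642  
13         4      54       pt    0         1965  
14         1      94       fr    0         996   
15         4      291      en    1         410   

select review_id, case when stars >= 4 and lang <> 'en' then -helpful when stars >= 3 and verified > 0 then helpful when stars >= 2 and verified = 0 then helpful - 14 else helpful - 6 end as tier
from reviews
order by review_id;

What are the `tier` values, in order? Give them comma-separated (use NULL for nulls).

-137, -9, 265, 182, -197, 165, 247, 43, 14, 284, -23, -54, 88, 291

review_id=2: stars >= 4 and lang <> 'en' → -137
review_id=3: stars >= 2 and verified = 0 → -9
review_id=4: stars >= 2 and verified = 0 → 265
review_id=5: stars >= 3 and verified > 0 → 182
review_id=6: stars >= 4 and lang <> 'en' → -197
review_id=7: stars >= 2 and verified = 0 → 165
review_id=8: stars >= 3 and verified > 0 → 247
review_id=9: ELSE → 43
review_id=10: stars >= 2 and verified = 0 → 14
review_id=11: stars >= 3 and verified > 0 → 284
review_id=12: stars >= 4 and lang <> 'en' → -23
review_id=13: stars >= 4 and lang <> 'en' → -54
review_id=14: ELSE → 88
review_id=15: stars >= 3 and verified > 0 → 291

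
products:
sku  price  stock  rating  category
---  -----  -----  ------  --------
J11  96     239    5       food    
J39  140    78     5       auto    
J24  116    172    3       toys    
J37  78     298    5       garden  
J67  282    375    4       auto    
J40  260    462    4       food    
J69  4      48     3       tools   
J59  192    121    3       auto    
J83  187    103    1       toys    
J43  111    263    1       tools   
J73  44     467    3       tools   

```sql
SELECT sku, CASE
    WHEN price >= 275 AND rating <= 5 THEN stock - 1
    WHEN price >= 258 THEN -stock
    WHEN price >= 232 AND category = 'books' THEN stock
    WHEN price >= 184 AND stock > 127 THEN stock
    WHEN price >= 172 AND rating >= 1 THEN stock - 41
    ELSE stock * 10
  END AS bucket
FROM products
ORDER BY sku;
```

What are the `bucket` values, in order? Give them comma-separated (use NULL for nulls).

2390, 1720, 2980, 780, -462, 2630, 80, 374, 480, 4670, 62

sku=J11: ELSE → 2390
sku=J24: ELSE → 1720
sku=J37: ELSE → 2980
sku=J39: ELSE → 780
sku=J40: price >= 258 → -462
sku=J43: ELSE → 2630
sku=J59: price >= 172 AND rating >= 1 → 80
sku=J67: price >= 275 AND rating <= 5 → 374
sku=J69: ELSE → 480
sku=J73: ELSE → 4670
sku=J83: price >= 172 AND rating >= 1 → 62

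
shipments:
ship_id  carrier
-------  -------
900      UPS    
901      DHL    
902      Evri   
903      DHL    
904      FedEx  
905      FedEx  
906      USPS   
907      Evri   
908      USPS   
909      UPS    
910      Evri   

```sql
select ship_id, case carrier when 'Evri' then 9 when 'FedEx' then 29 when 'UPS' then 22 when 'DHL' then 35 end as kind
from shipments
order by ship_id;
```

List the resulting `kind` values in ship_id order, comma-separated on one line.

22, 35, 9, 35, 29, 29, NULL, 9, NULL, 22, 9

ship_id=900: carrier='UPS' → 22
ship_id=901: carrier='DHL' → 35
ship_id=902: carrier='Evri' → 9
ship_id=903: carrier='DHL' → 35
ship_id=904: carrier='FedEx' → 29
ship_id=905: carrier='FedEx' → 29
ship_id=906: (no match → NULL) → NULL
ship_id=907: carrier='Evri' → 9
ship_id=908: (no match → NULL) → NULL
ship_id=909: carrier='UPS' → 22
ship_id=910: carrier='Evri' → 9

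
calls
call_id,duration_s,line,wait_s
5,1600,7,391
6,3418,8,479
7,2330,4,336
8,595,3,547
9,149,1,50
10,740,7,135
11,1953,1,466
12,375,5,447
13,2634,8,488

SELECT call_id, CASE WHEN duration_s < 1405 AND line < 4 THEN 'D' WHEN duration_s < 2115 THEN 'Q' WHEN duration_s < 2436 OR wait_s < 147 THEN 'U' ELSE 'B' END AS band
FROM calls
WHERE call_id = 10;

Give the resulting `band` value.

Q

call_id = 10: duration_s=740, line=7, wait_s=135.
duration_s < 1405 AND line < 4 → false
duration_s < 2115 → true → Q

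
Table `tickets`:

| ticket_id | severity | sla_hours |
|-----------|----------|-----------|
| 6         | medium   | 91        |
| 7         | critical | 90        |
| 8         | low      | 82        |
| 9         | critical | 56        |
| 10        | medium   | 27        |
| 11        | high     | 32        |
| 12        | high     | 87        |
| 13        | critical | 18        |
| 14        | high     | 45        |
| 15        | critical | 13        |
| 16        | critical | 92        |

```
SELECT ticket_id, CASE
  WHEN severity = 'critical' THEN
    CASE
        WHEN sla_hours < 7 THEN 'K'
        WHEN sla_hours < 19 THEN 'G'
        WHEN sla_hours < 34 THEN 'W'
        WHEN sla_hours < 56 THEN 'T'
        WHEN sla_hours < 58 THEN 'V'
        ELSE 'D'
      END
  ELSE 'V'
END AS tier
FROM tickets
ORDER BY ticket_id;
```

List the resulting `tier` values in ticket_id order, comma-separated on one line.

V, D, V, V, V, V, V, G, V, G, D

ticket_id=6: severity='medium' → outer ELSE → V
ticket_id=7: severity='critical' → inner[ELSE] → D
ticket_id=8: severity='low' → outer ELSE → V
ticket_id=9: severity='critical' → inner[sla_hours < 58] → V
ticket_id=10: severity='medium' → outer ELSE → V
ticket_id=11: severity='high' → outer ELSE → V
ticket_id=12: severity='high' → outer ELSE → V
ticket_id=13: severity='critical' → inner[sla_hours < 19] → G
ticket_id=14: severity='high' → outer ELSE → V
ticket_id=15: severity='critical' → inner[sla_hours < 19] → G
ticket_id=16: severity='critical' → inner[ELSE] → D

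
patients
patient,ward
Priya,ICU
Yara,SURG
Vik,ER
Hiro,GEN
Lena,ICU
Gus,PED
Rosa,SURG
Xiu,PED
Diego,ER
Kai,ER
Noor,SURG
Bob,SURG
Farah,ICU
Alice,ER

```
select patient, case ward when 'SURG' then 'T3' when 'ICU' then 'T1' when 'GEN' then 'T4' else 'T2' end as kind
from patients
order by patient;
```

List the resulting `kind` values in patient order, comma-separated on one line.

T2, T3, T2, T1, T2, T4, T2, T1, T3, T1, T3, T2, T2, T3

patient=Alice: ELSE → T2
patient=Bob: ward='SURG' → T3
patient=Diego: ELSE → T2
patient=Farah: ward='ICU' → T1
patient=Gus: ELSE → T2
patient=Hiro: ward='GEN' → T4
patient=Kai: ELSE → T2
patient=Lena: ward='ICU' → T1
patient=Noor: ward='SURG' → T3
patient=Priya: ward='ICU' → T1
patient=Rosa: ward='SURG' → T3
patient=Vik: ELSE → T2
patient=Xiu: ELSE → T2
patient=Yara: ward='SURG' → T3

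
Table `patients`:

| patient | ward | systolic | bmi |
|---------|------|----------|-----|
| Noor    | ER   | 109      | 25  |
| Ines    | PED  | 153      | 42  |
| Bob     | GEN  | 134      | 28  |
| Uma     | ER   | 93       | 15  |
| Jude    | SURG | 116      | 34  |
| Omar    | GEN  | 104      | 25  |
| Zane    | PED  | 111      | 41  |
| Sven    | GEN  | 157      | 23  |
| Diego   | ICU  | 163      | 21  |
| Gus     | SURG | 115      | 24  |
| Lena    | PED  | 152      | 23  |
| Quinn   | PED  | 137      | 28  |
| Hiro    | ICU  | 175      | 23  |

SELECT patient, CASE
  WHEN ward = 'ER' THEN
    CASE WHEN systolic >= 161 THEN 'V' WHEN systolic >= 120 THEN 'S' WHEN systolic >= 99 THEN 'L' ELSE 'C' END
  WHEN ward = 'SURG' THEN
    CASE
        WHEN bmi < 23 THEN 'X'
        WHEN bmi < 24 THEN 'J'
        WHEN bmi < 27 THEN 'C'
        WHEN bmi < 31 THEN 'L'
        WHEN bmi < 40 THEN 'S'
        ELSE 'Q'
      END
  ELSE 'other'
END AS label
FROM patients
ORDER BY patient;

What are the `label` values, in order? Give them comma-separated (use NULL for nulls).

patient=Bob: ward='GEN' → outer ELSE → other
patient=Diego: ward='ICU' → outer ELSE → other
patient=Gus: ward='SURG' → inner[bmi < 27] → C
patient=Hiro: ward='ICU' → outer ELSE → other
patient=Ines: ward='PED' → outer ELSE → other
patient=Jude: ward='SURG' → inner[bmi < 40] → S
patient=Lena: ward='PED' → outer ELSE → other
patient=Noor: ward='ER' → inner[systolic >= 99] → L
patient=Omar: ward='GEN' → outer ELSE → other
patient=Quinn: ward='PED' → outer ELSE → other
patient=Sven: ward='GEN' → outer ELSE → other
patient=Uma: ward='ER' → inner[ELSE] → C
patient=Zane: ward='PED' → outer ELSE → other

other, other, C, other, other, S, other, L, other, other, other, C, other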